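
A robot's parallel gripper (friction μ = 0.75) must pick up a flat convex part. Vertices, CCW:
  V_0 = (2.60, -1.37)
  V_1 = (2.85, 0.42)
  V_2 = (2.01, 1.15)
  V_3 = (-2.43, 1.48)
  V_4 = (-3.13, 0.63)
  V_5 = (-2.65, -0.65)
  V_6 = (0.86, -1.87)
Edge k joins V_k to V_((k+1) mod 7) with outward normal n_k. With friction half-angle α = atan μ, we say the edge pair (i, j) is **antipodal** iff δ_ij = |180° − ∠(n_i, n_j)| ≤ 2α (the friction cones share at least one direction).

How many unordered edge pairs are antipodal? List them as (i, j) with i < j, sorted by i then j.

α = atan 0.75 = 36.87°;  2α = 73.74°
n_0 = (+0.9904, -0.1383)
n_1 = (+0.6560, +0.7548)
n_2 = (+0.0741, +0.9972)
n_3 = (-0.7719, +0.6357)
n_4 = (-0.9363, -0.3511)
n_5 = (-0.3283, -0.9446)
n_6 = (+0.2762, -0.9611)
  (0,1): δ = 123.04°  ·
  (0,2): δ = 86.30°  ·
  (0,3): δ = 31.52°  ✓
  (0,4): δ = 28.51°  ✓
  (0,5): δ = 78.78°  ·
  (0,6): δ = 113.98°  ·
  (1,2): δ = 143.26°  ·
  (1,3): δ = 88.48°  ·
  (1,4): δ = 28.45°  ✓
  (1,5): δ = 21.83°  ✓
  (1,6): δ = 57.02°  ✓
  (2,3): δ = 125.22°  ·
  (2,4): δ = 65.19°  ✓
  (2,5): δ = 14.92°  ✓
  (2,6): δ = 20.28°  ✓
  (3,4): δ = 119.97°  ·
  (3,5): δ = 69.69°  ✓
  (3,6): δ = 34.50°  ✓
  (4,5): δ = 129.72°  ·
  (4,6): δ = 94.52°  ·
  (5,6): δ = 144.80°  ·
antipodal pairs: 10

count = 10; pairs: (0,3), (0,4), (1,4), (1,5), (1,6), (2,4), (2,5), (2,6), (3,5), (3,6)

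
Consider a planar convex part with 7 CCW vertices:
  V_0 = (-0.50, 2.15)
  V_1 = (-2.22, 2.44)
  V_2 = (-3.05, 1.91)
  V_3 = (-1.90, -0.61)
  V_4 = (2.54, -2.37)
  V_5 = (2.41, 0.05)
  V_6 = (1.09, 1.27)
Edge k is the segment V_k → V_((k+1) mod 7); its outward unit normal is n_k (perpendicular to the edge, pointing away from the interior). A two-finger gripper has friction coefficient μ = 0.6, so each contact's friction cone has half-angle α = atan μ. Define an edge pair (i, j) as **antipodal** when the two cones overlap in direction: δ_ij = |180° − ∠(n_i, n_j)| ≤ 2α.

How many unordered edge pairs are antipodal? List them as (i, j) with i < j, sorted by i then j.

α = atan 0.6 = 30.96°;  2α = 61.93°
n_0 = (+0.1663, +0.9861)
n_1 = (-0.5382, +0.8428)
n_2 = (-0.9097, -0.4152)
n_3 = (-0.3685, -0.9296)
n_4 = (+0.9986, +0.0536)
n_5 = (+0.6787, +0.7344)
n_6 = (+0.4842, +0.8749)
  (0,1): δ = 137.87°  ·
  (0,2): δ = 55.90°  ✓
  (0,3): δ = 12.05°  ✓
  (0,4): δ = 102.65°  ·
  (0,5): δ = 146.82°  ·
  (0,6): δ = 160.61°  ·
  (1,2): δ = 98.03°  ·
  (1,3): δ = 54.18°  ✓
  (1,4): δ = 60.51°  ✓
  (1,5): δ = 104.69°  ·
  (1,6): δ = 118.48°  ·
  (2,3): δ = 136.15°  ·
  (2,4): δ = 21.45°  ✓
  (2,5): δ = 22.73°  ✓
  (2,6): δ = 36.51°  ✓
  (3,4): δ = 65.30°  ·
  (3,5): δ = 21.12°  ✓
  (3,6): δ = 7.34°  ✓
  (4,5): δ = 135.82°  ·
  (4,6): δ = 122.04°  ·
  (5,6): δ = 166.22°  ·
antipodal pairs: 9

count = 9; pairs: (0,2), (0,3), (1,3), (1,4), (2,4), (2,5), (2,6), (3,5), (3,6)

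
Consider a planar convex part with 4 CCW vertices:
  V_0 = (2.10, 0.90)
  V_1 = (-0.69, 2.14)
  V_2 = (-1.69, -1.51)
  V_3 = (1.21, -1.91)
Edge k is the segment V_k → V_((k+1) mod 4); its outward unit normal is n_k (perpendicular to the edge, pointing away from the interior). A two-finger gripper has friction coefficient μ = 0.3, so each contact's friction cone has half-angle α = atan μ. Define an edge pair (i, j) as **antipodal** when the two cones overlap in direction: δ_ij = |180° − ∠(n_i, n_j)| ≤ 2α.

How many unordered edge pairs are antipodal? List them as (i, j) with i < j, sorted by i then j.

α = atan 0.3 = 16.70°;  2α = 33.40°
n_0 = (+0.4061, +0.9138)
n_1 = (-0.9645, +0.2642)
n_2 = (-0.1366, -0.9906)
n_3 = (+0.9533, -0.3019)
  (0,1): δ = 81.36°  ·
  (0,2): δ = 16.11°  ✓
  (0,3): δ = 96.39°  ·
  (1,2): δ = 82.53°  ·
  (1,3): δ = 2.25°  ✓
  (2,3): δ = 99.72°  ·
antipodal pairs: 2

count = 2; pairs: (0,2), (1,3)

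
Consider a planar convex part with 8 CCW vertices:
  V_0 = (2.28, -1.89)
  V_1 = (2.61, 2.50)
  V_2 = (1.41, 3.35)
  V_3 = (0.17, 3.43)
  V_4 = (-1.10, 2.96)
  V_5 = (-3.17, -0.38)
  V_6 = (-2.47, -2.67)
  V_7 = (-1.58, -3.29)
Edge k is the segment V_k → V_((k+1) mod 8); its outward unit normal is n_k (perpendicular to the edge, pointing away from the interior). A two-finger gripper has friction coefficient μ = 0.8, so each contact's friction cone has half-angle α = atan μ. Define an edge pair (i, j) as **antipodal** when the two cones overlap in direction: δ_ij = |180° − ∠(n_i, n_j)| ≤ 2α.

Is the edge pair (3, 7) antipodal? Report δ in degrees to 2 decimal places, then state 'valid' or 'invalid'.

δ = 0.37°, valid

α = atan 0.8 = 38.66°;  2α = 77.32°
edge 3: e_3 = (-1.27, -0.47);  n_3 = (-0.3471, +0.9378)
edge 7: e_7 = (+3.86, +1.40);  n_7 = (+0.3410, -0.9401)
∠(n_3, n_7) = 179.63°
δ = |180° − 179.63°| = 0.37°
0.37° ≤ 2α = 77.32°  →  valid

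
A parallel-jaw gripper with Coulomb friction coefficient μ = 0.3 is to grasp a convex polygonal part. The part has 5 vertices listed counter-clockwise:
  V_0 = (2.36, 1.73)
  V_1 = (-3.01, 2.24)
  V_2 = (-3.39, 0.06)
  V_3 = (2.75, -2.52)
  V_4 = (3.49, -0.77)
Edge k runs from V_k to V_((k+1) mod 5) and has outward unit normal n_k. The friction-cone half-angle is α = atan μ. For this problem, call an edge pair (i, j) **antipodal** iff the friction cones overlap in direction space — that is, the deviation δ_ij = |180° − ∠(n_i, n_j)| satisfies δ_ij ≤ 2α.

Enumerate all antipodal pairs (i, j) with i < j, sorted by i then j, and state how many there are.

count = 2; pairs: (0,2), (1,3)

α = atan 0.3 = 16.70°;  2α = 33.40°
n_0 = (+0.0945, +0.9955)
n_1 = (-0.9851, +0.1717)
n_2 = (-0.3874, -0.9219)
n_3 = (+0.9210, -0.3895)
n_4 = (+0.9112, +0.4119)
  (0,1): δ = 94.46°  ·
  (0,2): δ = 17.37°  ✓
  (0,3): δ = 72.50°  ·
  (0,4): δ = 119.75°  ·
  (1,2): δ = 102.90°  ·
  (1,3): δ = 13.03°  ✓
  (1,4): δ = 34.21°  ·
  (2,3): δ = 90.13°  ·
  (2,4): δ = 42.89°  ·
  (3,4): δ = 132.76°  ·
antipodal pairs: 2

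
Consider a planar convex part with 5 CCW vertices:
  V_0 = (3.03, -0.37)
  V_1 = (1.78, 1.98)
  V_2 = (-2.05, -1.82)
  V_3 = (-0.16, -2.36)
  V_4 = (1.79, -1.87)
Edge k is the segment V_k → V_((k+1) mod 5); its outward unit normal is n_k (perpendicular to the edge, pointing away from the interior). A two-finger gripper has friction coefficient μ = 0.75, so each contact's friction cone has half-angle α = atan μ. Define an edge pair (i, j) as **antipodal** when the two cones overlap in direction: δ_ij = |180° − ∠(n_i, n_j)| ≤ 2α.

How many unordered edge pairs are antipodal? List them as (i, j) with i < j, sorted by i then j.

α = atan 0.75 = 36.87°;  2α = 73.74°
n_0 = (+0.8829, +0.4696)
n_1 = (-0.7043, +0.7099)
n_2 = (-0.2747, -0.9615)
n_3 = (+0.2437, -0.9698)
n_4 = (+0.7707, -0.6371)
  (0,1): δ = 73.23°  ✓
  (0,2): δ = 46.05°  ✓
  (0,3): δ = 76.10°  ·
  (0,4): δ = 112.41°  ·
  (1,2): δ = 60.72°  ✓
  (1,3): δ = 30.67°  ✓
  (1,4): δ = 5.65°  ✓
  (2,3): δ = 149.95°  ·
  (2,4): δ = 113.63°  ·
  (3,4): δ = 143.68°  ·
antipodal pairs: 5

count = 5; pairs: (0,1), (0,2), (1,2), (1,3), (1,4)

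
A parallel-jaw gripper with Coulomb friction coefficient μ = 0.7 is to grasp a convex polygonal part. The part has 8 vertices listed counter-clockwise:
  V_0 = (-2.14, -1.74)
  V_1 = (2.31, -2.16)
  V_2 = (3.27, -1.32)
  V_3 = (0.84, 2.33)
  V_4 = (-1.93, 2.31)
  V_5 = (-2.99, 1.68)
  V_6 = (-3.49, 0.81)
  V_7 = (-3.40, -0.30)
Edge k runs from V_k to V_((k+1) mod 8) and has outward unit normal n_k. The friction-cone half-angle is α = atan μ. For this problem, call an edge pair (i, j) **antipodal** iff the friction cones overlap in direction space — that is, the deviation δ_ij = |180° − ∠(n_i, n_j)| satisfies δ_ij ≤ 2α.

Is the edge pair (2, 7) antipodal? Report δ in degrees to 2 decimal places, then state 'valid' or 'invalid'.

δ = 7.53°, valid

α = atan 0.7 = 34.99°;  2α = 69.98°
edge 2: e_2 = (-2.43, +3.65);  n_2 = (+0.8324, +0.5542)
edge 7: e_7 = (+1.26, -1.44);  n_7 = (-0.7526, -0.6585)
∠(n_2, n_7) = 172.47°
δ = |180° − 172.47°| = 7.53°
7.53° ≤ 2α = 69.98°  →  valid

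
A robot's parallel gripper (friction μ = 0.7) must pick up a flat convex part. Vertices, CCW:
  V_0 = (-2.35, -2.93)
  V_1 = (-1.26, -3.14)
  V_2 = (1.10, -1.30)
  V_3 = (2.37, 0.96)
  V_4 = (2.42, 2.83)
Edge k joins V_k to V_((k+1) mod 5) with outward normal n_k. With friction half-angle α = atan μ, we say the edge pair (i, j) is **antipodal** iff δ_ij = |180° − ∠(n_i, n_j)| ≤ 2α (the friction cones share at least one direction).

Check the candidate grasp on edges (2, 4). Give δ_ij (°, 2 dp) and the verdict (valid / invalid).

α = atan 0.7 = 34.99°;  2α = 69.98°
edge 2: e_2 = (+1.27, +2.26);  n_2 = (+0.8718, -0.4899)
edge 4: e_4 = (-4.77, -5.76);  n_4 = (-0.7702, +0.6378)
∠(n_2, n_4) = 169.70°
δ = |180° − 169.70°| = 10.30°
10.30° ≤ 2α = 69.98°  →  valid

δ = 10.30°, valid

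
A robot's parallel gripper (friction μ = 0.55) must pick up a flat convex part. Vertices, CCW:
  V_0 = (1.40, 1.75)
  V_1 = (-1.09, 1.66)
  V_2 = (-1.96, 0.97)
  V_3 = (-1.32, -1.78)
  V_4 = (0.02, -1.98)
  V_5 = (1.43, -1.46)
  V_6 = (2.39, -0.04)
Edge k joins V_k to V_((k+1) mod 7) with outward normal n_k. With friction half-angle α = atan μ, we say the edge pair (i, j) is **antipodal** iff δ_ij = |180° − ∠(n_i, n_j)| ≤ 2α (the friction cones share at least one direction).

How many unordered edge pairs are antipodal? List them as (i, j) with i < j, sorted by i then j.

count = 9; pairs: (0,3), (0,4), (0,5), (1,3), (1,4), (1,5), (2,5), (2,6), (3,6)

α = atan 0.55 = 28.81°;  2α = 57.62°
n_0 = (-0.0361, +0.9993)
n_1 = (-0.6214, +0.7835)
n_2 = (-0.9740, -0.2267)
n_3 = (-0.1476, -0.9890)
n_4 = (+0.3460, -0.9382)
n_5 = (+0.8284, -0.5601)
n_6 = (+0.8751, +0.4840)
  (0,1): δ = 143.65°  ·
  (0,2): δ = 78.97°  ·
  (0,3): δ = 10.56°  ✓
  (0,4): δ = 18.17°  ✓
  (0,5): δ = 53.87°  ✓
  (0,6): δ = 116.88°  ·
  (1,2): δ = 115.32°  ·
  (1,3): δ = 46.91°  ✓
  (1,4): δ = 18.17°  ✓
  (1,5): δ = 17.52°  ✓
  (1,6): δ = 80.53°  ·
  (2,3): δ = 111.59°  ·
  (2,4): δ = 82.86°  ·
  (2,5): δ = 47.16°  ✓
  (2,6): δ = 15.84°  ✓
  (3,4): δ = 151.27°  ·
  (3,5): δ = 115.57°  ·
  (3,6): δ = 52.57°  ✓
  (4,5): δ = 144.30°  ·
  (4,6): δ = 81.30°  ·
  (5,6): δ = 116.99°  ·
antipodal pairs: 9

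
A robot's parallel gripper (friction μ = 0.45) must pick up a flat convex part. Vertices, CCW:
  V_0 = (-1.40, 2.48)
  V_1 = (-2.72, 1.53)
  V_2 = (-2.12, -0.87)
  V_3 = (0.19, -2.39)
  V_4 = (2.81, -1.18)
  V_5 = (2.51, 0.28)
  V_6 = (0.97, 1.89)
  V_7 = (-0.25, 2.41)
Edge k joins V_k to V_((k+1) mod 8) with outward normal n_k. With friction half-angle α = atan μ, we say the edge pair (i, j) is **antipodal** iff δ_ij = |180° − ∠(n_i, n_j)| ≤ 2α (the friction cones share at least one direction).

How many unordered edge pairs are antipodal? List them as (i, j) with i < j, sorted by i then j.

α = atan 0.45 = 24.23°;  2α = 48.46°
n_0 = (-0.5841, +0.8117)
n_1 = (-0.9701, -0.2425)
n_2 = (-0.5497, -0.8354)
n_3 = (+0.4193, -0.9079)
n_4 = (+0.9795, +0.2013)
n_5 = (+0.7226, +0.6912)
n_6 = (+0.3921, +0.9199)
n_7 = (+0.0608, +0.9982)
  (0,1): δ = 111.71°  ·
  (0,2): δ = 69.09°  ·
  (0,3): δ = 10.95°  ✓
  (0,4): δ = 65.87°  ·
  (0,5): δ = 97.98°  ·
  (0,6): δ = 121.17°  ·
  (0,7): δ = 140.77°  ·
  (1,2): δ = 137.38°  ·
  (1,3): δ = 79.25°  ·
  (1,4): δ = 2.42°  ✓
  (1,5): δ = 29.69°  ✓
  (1,6): δ = 52.88°  ·
  (1,7): δ = 72.48°  ·
  (2,3): δ = 121.87°  ·
  (2,4): δ = 45.04°  ✓
  (2,5): δ = 12.93°  ✓
  (2,6): δ = 10.26°  ✓
  (2,7): δ = 29.86°  ✓
  (3,4): δ = 103.18°  ·
  (3,5): δ = 71.06°  ·
  (3,6): δ = 47.87°  ✓
  (3,7): δ = 28.27°  ✓
  (4,5): δ = 147.88°  ·
  (4,6): δ = 124.70°  ·
  (4,7): δ = 105.09°  ·
  (5,6): δ = 156.81°  ·
  (5,7): δ = 137.21°  ·
  (6,7): δ = 160.40°  ·
antipodal pairs: 9

count = 9; pairs: (0,3), (1,4), (1,5), (2,4), (2,5), (2,6), (2,7), (3,6), (3,7)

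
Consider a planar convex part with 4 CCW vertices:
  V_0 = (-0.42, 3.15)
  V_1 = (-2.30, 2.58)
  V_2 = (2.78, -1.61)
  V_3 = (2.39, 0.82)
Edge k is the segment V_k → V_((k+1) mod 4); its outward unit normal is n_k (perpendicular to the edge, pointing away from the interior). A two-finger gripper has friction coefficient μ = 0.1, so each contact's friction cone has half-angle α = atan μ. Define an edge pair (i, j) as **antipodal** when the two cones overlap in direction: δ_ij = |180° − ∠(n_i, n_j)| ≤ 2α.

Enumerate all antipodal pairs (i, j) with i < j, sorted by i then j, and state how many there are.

α = atan 0.1 = 5.71°;  2α = 11.42°
n_0 = (-0.2901, +0.9570)
n_1 = (-0.6363, -0.7714)
n_2 = (+0.9874, +0.1585)
n_3 = (+0.6383, +0.7698)
  (0,1): δ = 56.38°  ·
  (0,2): δ = 82.25°  ·
  (0,3): δ = 123.47°  ·
  (1,2): δ = 41.37°  ·
  (1,3): δ = 0.15°  ✓
  (2,3): δ = 138.78°  ·
antipodal pairs: 1

count = 1; pairs: (1,3)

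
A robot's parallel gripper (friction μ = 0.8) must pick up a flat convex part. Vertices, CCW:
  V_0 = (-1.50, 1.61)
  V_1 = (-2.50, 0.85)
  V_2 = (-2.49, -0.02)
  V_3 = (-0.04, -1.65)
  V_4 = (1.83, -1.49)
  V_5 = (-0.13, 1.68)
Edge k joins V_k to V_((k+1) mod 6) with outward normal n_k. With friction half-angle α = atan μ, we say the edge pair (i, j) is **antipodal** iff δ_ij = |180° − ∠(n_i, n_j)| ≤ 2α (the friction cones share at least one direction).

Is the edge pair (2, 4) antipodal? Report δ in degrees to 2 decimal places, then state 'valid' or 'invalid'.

δ = 24.64°, valid

α = atan 0.8 = 38.66°;  2α = 77.32°
edge 2: e_2 = (+2.45, -1.63);  n_2 = (-0.5539, -0.8326)
edge 4: e_4 = (-1.96, +3.17);  n_4 = (+0.8506, +0.5259)
∠(n_2, n_4) = 155.36°
δ = |180° − 155.36°| = 24.64°
24.64° ≤ 2α = 77.32°  →  valid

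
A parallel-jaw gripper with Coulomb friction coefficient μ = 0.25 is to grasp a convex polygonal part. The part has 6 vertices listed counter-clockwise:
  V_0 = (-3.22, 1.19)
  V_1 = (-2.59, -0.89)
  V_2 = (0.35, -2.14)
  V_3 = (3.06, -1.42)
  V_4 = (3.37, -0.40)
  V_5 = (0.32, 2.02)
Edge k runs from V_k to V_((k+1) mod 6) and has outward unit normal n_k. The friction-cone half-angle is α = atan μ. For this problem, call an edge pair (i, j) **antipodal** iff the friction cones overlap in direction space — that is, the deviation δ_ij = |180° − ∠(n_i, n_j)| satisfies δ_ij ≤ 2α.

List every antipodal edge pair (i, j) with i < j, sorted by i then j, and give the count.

count = 2; pairs: (1,4), (2,5)

α = atan 0.25 = 14.04°;  2α = 28.07°
n_0 = (-0.9571, -0.2899)
n_1 = (-0.3913, -0.9203)
n_2 = (+0.2568, -0.9665)
n_3 = (+0.9568, -0.2908)
n_4 = (+0.6216, +0.7834)
n_5 = (-0.2283, +0.9736)
  (0,1): δ = 129.88°  ·
  (0,2): δ = 91.97°  ·
  (0,3): δ = 33.76°  ·
  (0,4): δ = 34.72°  ·
  (0,5): δ = 86.34°  ·
  (1,2): δ = 142.09°  ·
  (1,3): δ = 83.87°  ·
  (1,4): δ = 15.40°  ✓
  (1,5): δ = 36.23°  ·
  (2,3): δ = 121.78°  ·
  (2,4): δ = 53.31°  ·
  (2,5): δ = 1.68°  ✓
  (3,4): δ = 111.52°  ·
  (3,5): δ = 59.90°  ·
  (4,5): δ = 128.37°  ·
antipodal pairs: 2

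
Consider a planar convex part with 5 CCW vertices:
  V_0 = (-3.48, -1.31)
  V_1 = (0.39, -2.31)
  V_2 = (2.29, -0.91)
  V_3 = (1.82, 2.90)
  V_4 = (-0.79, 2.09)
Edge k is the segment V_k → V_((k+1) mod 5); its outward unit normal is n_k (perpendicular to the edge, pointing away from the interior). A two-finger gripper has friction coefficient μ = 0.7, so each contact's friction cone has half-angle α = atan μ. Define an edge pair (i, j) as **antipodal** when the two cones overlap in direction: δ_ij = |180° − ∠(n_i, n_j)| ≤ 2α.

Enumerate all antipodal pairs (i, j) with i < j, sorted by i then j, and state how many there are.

α = atan 0.7 = 34.99°;  2α = 69.98°
n_0 = (-0.2502, -0.9682)
n_1 = (+0.5932, -0.8051)
n_2 = (+0.9925, +0.1224)
n_3 = (-0.2964, +0.9551)
n_4 = (-0.7842, +0.6205)
  (0,1): δ = 129.13°  ·
  (0,2): δ = 68.48°  ✓
  (0,3): δ = 31.73°  ✓
  (0,4): δ = 66.14°  ✓
  (1,2): δ = 119.35°  ·
  (1,3): δ = 19.14°  ✓
  (1,4): δ = 15.27°  ✓
  (2,3): δ = 79.79°  ·
  (2,4): δ = 45.38°  ✓
  (3,4): δ = 145.59°  ·
antipodal pairs: 6

count = 6; pairs: (0,2), (0,3), (0,4), (1,3), (1,4), (2,4)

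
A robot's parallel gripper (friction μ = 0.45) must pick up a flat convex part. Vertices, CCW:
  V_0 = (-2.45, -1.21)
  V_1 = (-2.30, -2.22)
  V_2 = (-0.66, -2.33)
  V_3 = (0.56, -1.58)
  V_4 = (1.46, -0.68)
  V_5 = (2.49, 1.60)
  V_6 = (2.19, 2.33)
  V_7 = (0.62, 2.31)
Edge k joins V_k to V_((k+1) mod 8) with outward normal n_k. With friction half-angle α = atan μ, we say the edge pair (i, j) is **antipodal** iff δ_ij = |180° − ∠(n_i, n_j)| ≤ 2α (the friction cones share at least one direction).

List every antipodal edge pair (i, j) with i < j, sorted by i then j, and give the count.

α = atan 0.45 = 24.23°;  2α = 48.46°
n_0 = (-0.9892, -0.1469)
n_1 = (-0.0669, -0.9978)
n_2 = (+0.5237, -0.8519)
n_3 = (+0.7071, -0.7071)
n_4 = (+0.9113, -0.4117)
n_5 = (+0.9249, +0.3801)
n_6 = (-0.0127, +0.9999)
n_7 = (-0.7536, +0.6573)
  (0,1): δ = 102.28°  ·
  (0,2): δ = 66.87°  ·
  (0,3): δ = 53.45°  ·
  (0,4): δ = 32.76°  ✓
  (0,5): δ = 13.89°  ✓
  (0,6): δ = 82.28°  ·
  (0,7): δ = 130.46°  ·
  (1,2): δ = 144.58°  ·
  (1,3): δ = 131.16°  ·
  (1,4): δ = 110.47°  ·
  (1,5): δ = 63.82°  ·
  (1,6): δ = 4.57°  ✓
  (1,7): δ = 52.74°  ·
  (2,3): δ = 166.58°  ·
  (2,4): δ = 145.89°  ·
  (2,5): δ = 99.24°  ·
  (2,6): δ = 30.85°  ✓
  (2,7): δ = 17.33°  ✓
  (3,4): δ = 159.31°  ·
  (3,5): δ = 112.66°  ·
  (3,6): δ = 44.27°  ✓
  (3,7): δ = 3.91°  ✓
  (4,5): δ = 133.35°  ·
  (4,6): δ = 64.96°  ·
  (4,7): δ = 16.78°  ✓
  (5,6): δ = 111.61°  ·
  (5,7): δ = 63.43°  ·
  (6,7): δ = 131.82°  ·
antipodal pairs: 8

count = 8; pairs: (0,4), (0,5), (1,6), (2,6), (2,7), (3,6), (3,7), (4,7)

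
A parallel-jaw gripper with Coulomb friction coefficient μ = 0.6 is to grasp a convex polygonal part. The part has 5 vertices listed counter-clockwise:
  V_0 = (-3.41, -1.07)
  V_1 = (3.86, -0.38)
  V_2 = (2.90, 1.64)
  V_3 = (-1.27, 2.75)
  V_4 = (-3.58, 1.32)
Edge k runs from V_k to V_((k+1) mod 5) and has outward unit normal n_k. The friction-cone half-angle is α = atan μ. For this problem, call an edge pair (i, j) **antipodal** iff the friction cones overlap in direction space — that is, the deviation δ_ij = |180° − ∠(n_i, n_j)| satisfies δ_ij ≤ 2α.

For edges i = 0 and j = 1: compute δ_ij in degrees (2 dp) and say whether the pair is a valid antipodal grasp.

α = atan 0.6 = 30.96°;  2α = 61.93°
edge 0: e_0 = (+7.27, +0.69);  n_0 = (+0.0945, -0.9955)
edge 1: e_1 = (-0.96, +2.02);  n_1 = (+0.9032, +0.4292)
∠(n_0, n_1) = 110.00°
δ = |180° − 110.00°| = 70.00°
70.00° > 2α = 61.93°  →  invalid

δ = 70.00°, invalid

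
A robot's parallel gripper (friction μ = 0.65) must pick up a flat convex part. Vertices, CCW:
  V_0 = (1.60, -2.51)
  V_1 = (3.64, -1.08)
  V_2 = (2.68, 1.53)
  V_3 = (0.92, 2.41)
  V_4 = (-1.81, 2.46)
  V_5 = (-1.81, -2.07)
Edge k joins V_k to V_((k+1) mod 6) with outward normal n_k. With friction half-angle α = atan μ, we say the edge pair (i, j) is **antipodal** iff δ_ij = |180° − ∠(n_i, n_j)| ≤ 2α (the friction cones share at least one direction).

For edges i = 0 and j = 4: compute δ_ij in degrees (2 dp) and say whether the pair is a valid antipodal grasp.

α = atan 0.65 = 33.02°;  2α = 66.05°
edge 0: e_0 = (+2.04, +1.43);  n_0 = (+0.5740, -0.8189)
edge 4: e_4 = (+0.00, -4.53);  n_4 = (-1.0000, -0.0000)
∠(n_0, n_4) = 125.03°
δ = |180° − 125.03°| = 54.97°
54.97° ≤ 2α = 66.05°  →  valid

δ = 54.97°, valid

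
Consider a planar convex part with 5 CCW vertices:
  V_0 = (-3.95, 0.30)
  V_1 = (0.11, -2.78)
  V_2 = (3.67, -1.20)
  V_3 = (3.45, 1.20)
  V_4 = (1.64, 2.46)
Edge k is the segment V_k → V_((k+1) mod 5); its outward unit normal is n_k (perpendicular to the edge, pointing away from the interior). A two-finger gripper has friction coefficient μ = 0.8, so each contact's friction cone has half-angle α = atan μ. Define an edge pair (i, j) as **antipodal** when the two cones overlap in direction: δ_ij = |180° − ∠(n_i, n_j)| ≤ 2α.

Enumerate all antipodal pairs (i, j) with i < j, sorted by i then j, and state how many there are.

α = atan 0.8 = 38.66°;  2α = 77.32°
n_0 = (-0.6044, -0.7967)
n_1 = (+0.4057, -0.9140)
n_2 = (+0.9958, +0.0913)
n_3 = (+0.5713, +0.8207)
n_4 = (-0.3604, +0.9328)
  (0,1): δ = 118.88°  ·
  (0,2): δ = 47.58°  ✓
  (0,3): δ = 2.34°  ✓
  (0,4): δ = 58.31°  ✓
  (1,2): δ = 108.70°  ·
  (1,3): δ = 58.78°  ✓
  (1,4): δ = 2.81°  ✓
  (2,3): δ = 130.08°  ·
  (2,4): δ = 74.11°  ✓
  (3,4): δ = 124.03°  ·
antipodal pairs: 6

count = 6; pairs: (0,2), (0,3), (0,4), (1,3), (1,4), (2,4)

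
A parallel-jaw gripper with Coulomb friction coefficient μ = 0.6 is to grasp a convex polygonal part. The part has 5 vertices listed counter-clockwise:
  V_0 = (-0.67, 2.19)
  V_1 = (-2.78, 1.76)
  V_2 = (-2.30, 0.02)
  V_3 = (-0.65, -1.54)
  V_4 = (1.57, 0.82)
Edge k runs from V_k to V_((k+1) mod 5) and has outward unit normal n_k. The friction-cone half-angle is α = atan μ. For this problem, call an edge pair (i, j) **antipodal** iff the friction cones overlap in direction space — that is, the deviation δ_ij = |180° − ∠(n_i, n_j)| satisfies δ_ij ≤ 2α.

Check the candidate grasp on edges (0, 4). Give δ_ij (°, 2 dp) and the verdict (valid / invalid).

δ = 137.03°, invalid

α = atan 0.6 = 30.96°;  2α = 61.93°
edge 0: e_0 = (-2.11, -0.43);  n_0 = (-0.1997, +0.9799)
edge 4: e_4 = (-2.24, +1.37);  n_4 = (+0.5218, +0.8531)
∠(n_0, n_4) = 42.97°
δ = |180° − 42.97°| = 137.03°
137.03° > 2α = 61.93°  →  invalid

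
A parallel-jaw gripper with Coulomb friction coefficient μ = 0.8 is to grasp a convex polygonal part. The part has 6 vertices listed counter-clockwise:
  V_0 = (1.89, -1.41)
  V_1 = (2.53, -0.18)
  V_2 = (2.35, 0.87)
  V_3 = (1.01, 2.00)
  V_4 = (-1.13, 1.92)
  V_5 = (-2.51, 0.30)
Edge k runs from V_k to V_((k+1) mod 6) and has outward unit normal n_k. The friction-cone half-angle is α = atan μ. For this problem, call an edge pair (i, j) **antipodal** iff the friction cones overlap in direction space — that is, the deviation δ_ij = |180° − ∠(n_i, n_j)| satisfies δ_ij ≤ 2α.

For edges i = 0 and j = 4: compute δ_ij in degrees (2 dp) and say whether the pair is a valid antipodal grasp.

δ = 12.94°, valid

α = atan 0.8 = 38.66°;  2α = 77.32°
edge 0: e_0 = (+0.64, +1.23);  n_0 = (+0.8871, -0.4616)
edge 4: e_4 = (-1.38, -1.62);  n_4 = (-0.7612, +0.6485)
∠(n_0, n_4) = 167.06°
δ = |180° − 167.06°| = 12.94°
12.94° ≤ 2α = 77.32°  →  valid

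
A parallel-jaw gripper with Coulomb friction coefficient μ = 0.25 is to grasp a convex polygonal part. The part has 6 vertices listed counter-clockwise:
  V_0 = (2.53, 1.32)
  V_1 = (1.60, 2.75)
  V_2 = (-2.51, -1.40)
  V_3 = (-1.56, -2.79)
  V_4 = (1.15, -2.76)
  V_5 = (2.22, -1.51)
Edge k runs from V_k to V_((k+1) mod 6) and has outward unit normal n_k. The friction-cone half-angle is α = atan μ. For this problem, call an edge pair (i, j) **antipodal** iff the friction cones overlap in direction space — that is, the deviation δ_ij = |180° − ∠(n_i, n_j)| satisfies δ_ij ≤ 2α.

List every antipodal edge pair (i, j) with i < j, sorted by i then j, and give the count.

count = 2; pairs: (0,2), (1,4)

α = atan 0.25 = 14.04°;  2α = 28.07°
n_0 = (+0.8383, +0.5452)
n_1 = (-0.7105, +0.7037)
n_2 = (-0.8256, -0.5643)
n_3 = (+0.0111, -0.9999)
n_4 = (+0.7597, -0.6503)
n_5 = (+0.9941, -0.1089)
  (0,1): δ = 77.76°  ·
  (0,2): δ = 1.31°  ✓
  (0,3): δ = 57.60°  ·
  (0,4): δ = 106.40°  ·
  (0,5): δ = 140.71°  ·
  (1,2): δ = 100.93°  ·
  (1,3): δ = 44.64°  ·
  (1,4): δ = 4.16°  ✓
  (1,5): δ = 38.47°  ·
  (2,3): δ = 123.72°  ·
  (2,4): δ = 74.91°  ·
  (2,5): δ = 40.60°  ·
  (3,4): δ = 131.20°  ·
  (3,5): δ = 96.89°  ·
  (4,5): δ = 145.69°  ·
antipodal pairs: 2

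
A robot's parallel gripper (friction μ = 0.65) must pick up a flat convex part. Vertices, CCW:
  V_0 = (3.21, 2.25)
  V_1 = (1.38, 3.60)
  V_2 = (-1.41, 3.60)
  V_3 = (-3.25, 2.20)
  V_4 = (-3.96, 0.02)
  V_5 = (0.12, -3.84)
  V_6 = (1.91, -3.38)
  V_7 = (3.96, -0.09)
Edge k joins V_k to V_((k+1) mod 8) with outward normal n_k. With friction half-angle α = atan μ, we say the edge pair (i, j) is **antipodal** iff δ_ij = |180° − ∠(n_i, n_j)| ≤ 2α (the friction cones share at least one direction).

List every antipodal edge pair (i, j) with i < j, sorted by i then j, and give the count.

count = 11; pairs: (0,4), (0,5), (1,4), (1,5), (1,6), (2,5), (2,6), (3,5), (3,6), (3,7), (4,7)

α = atan 0.65 = 33.02°;  2α = 66.05°
n_0 = (+0.5936, +0.8047)
n_1 = (+0.0000, +1.0000)
n_2 = (-0.6055, +0.7958)
n_3 = (-0.9508, +0.3097)
n_4 = (-0.6873, -0.7264)
n_5 = (+0.2489, -0.9685)
n_6 = (+0.8487, -0.5288)
n_7 = (+0.9523, +0.3052)
  (0,1): δ = 143.58°  ·
  (0,2): δ = 106.32°  ·
  (0,3): δ = 71.62°  ·
  (0,4): δ = 7.00°  ✓
  (0,5): δ = 50.83°  ✓
  (0,6): δ = 94.49°  ·
  (0,7): δ = 144.19°  ·
  (1,2): δ = 142.73°  ·
  (1,3): δ = 108.04°  ·
  (1,4): δ = 43.41°  ✓
  (1,5): δ = 14.41°  ✓
  (1,6): δ = 58.07°  ✓
  (1,7): δ = 107.77°  ·
  (2,3): δ = 145.31°  ·
  (2,4): δ = 80.68°  ·
  (2,5): δ = 22.85°  ✓
  (2,6): δ = 20.81°  ✓
  (2,7): δ = 70.50°  ·
  (3,4): δ = 115.37°  ·
  (3,5): δ = 57.55°  ✓
  (3,6): δ = 13.89°  ✓
  (3,7): δ = 35.81°  ✓
  (4,5): δ = 122.17°  ·
  (4,6): δ = 78.51°  ·
  (4,7): δ = 28.82°  ✓
  (5,6): δ = 136.34°  ·
  (5,7): δ = 86.64°  ·
  (6,7): δ = 130.30°  ·
antipodal pairs: 11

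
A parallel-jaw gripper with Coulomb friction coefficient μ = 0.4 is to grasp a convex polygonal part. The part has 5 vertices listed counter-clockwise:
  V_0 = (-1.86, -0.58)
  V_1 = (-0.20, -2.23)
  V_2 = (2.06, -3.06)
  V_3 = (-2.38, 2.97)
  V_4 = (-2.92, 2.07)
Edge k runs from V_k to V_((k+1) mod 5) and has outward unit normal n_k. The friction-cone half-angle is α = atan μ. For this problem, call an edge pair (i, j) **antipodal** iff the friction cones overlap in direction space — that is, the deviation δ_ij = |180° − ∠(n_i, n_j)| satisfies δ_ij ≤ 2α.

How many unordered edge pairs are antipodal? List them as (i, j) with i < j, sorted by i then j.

count = 3; pairs: (0,2), (1,2), (2,4)

α = atan 0.4 = 21.80°;  2α = 43.60°
n_0 = (-0.7050, -0.7092)
n_1 = (-0.3447, -0.9387)
n_2 = (+0.8053, +0.5929)
n_3 = (-0.8575, +0.5145)
n_4 = (-0.9285, -0.3714)
  (0,1): δ = 155.34°  ·
  (0,2): δ = 8.81°  ✓
  (0,3): δ = 103.86°  ·
  (0,4): δ = 156.63°  ·
  (1,2): δ = 33.47°  ✓
  (1,3): δ = 79.20°  ·
  (1,4): δ = 131.97°  ·
  (2,3): δ = 67.33°  ·
  (2,4): δ = 14.56°  ✓
  (3,4): δ = 127.23°  ·
antipodal pairs: 3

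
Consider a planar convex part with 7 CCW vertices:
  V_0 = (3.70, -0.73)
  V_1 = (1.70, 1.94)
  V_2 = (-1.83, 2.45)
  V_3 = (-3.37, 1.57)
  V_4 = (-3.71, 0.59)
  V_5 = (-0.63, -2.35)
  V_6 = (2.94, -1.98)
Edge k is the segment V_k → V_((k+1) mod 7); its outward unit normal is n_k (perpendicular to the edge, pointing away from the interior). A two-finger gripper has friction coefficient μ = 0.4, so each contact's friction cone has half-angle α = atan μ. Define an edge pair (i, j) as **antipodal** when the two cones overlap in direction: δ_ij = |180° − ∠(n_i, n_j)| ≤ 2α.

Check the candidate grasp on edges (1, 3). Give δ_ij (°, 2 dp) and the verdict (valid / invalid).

α = atan 0.4 = 21.80°;  2α = 43.60°
edge 1: e_1 = (-3.53, +0.51);  n_1 = (+0.1430, +0.9897)
edge 3: e_3 = (-0.34, -0.98);  n_3 = (-0.9448, +0.3278)
∠(n_1, n_3) = 79.09°
δ = |180° − 79.09°| = 100.91°
100.91° > 2α = 43.60°  →  invalid

δ = 100.91°, invalid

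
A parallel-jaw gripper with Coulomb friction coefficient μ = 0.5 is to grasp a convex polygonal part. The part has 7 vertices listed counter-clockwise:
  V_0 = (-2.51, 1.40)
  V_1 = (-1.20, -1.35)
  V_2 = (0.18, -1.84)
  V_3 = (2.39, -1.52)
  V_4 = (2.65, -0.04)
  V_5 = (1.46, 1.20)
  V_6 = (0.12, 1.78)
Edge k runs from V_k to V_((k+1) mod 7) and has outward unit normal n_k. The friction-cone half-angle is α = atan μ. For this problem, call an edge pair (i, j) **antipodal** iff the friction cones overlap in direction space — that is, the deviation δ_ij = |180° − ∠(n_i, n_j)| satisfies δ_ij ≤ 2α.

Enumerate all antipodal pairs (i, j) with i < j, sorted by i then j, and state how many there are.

α = atan 0.5 = 26.57°;  2α = 53.13°
n_0 = (-0.9028, -0.4301)
n_1 = (-0.3346, -0.9424)
n_2 = (+0.1433, -0.9897)
n_3 = (+0.9849, -0.1730)
n_4 = (+0.7215, +0.6924)
n_5 = (+0.3972, +0.9177)
n_6 = (-0.1430, +0.9897)
  (0,1): δ = 135.02°  ·
  (0,2): δ = 107.23°  ·
  (0,3): δ = 35.44°  ✓
  (0,4): δ = 18.35°  ✓
  (0,5): δ = 41.12°  ✓
  (0,6): δ = 72.75°  ·
  (1,2): δ = 152.21°  ·
  (1,3): δ = 80.42°  ·
  (1,4): δ = 26.63°  ✓
  (1,5): δ = 3.86°  ✓
  (1,6): δ = 27.77°  ✓
  (2,3): δ = 108.20°  ·
  (2,4): δ = 54.42°  ·
  (2,5): δ = 31.64°  ✓
  (2,6): δ = 0.02°  ✓
  (3,4): δ = 126.21°  ·
  (3,5): δ = 103.44°  ·
  (3,6): δ = 71.81°  ·
  (4,5): δ = 157.23°  ·
  (4,6): δ = 125.60°  ·
  (5,6): δ = 148.37°  ·
antipodal pairs: 8

count = 8; pairs: (0,3), (0,4), (0,5), (1,4), (1,5), (1,6), (2,5), (2,6)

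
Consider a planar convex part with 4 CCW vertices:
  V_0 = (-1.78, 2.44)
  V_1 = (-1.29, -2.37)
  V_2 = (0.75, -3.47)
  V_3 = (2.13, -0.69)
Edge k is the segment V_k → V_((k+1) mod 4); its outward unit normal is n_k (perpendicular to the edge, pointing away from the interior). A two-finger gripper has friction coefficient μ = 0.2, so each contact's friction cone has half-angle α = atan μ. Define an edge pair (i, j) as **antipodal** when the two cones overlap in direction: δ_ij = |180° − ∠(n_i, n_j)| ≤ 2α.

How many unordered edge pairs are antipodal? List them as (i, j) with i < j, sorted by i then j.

α = atan 0.2 = 11.31°;  2α = 22.62°
n_0 = (-0.9949, -0.1013)
n_1 = (-0.4746, -0.8802)
n_2 = (+0.8957, -0.4446)
n_3 = (+0.6249, +0.7807)
  (0,1): δ = 124.15°  ·
  (0,2): δ = 32.22°  ·
  (0,3): δ = 45.51°  ·
  (1,2): δ = 88.07°  ·
  (1,3): δ = 10.34°  ✓
  (2,3): δ = 102.28°  ·
antipodal pairs: 1

count = 1; pairs: (1,3)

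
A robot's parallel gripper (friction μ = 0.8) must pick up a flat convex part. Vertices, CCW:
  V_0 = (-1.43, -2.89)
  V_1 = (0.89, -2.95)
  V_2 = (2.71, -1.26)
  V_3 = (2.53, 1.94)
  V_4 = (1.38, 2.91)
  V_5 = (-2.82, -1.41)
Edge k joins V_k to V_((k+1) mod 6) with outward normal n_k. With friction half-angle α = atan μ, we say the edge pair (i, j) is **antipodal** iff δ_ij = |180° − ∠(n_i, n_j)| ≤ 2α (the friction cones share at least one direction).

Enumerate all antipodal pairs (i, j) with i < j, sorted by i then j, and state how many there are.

α = atan 0.8 = 38.66°;  2α = 77.32°
n_0 = (-0.0259, -0.9997)
n_1 = (+0.6805, -0.7328)
n_2 = (+0.9984, +0.0562)
n_3 = (+0.6447, +0.7644)
n_4 = (-0.7170, +0.6971)
n_5 = (-0.7289, -0.6846)
  (0,1): δ = 135.64°  ·
  (0,2): δ = 85.30°  ·
  (0,3): δ = 38.67°  ✓
  (0,4): δ = 47.29°  ✓
  (0,5): δ = 134.69°  ·
  (1,2): δ = 129.66°  ·
  (1,3): δ = 83.03°  ·
  (1,4): δ = 2.93°  ✓
  (1,5): δ = 90.32°  ·
  (2,3): δ = 133.37°  ·
  (2,4): δ = 47.41°  ✓
  (2,5): δ = 39.98°  ✓
  (3,4): δ = 94.05°  ·
  (3,5): δ = 6.65°  ✓
  (4,5): δ = 92.60°  ·
antipodal pairs: 6

count = 6; pairs: (0,3), (0,4), (1,4), (2,4), (2,5), (3,5)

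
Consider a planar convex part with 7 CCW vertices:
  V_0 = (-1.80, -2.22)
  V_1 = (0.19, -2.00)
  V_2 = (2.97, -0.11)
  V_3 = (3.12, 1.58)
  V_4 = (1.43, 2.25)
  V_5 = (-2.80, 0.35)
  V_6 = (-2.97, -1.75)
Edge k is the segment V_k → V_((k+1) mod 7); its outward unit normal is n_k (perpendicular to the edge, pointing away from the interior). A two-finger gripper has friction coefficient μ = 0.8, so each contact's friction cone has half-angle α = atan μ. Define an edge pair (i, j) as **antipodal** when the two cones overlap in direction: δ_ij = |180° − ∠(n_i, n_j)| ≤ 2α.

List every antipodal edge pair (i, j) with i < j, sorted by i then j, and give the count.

α = atan 0.8 = 38.66°;  2α = 77.32°
n_0 = (+0.1099, -0.9939)
n_1 = (+0.5622, -0.8270)
n_2 = (+0.9961, -0.0884)
n_3 = (+0.3685, +0.9296)
n_4 = (-0.4097, +0.9122)
n_5 = (-0.9967, +0.0807)
n_6 = (-0.3728, -0.9279)
  (0,1): δ = 152.10°  ·
  (0,2): δ = 101.38°  ·
  (0,3): δ = 27.93°  ✓
  (0,4): δ = 17.88°  ✓
  (0,5): δ = 79.06°  ·
  (0,6): δ = 151.81°  ·
  (1,2): δ = 129.28°  ·
  (1,3): δ = 55.84°  ✓
  (1,4): δ = 10.02°  ✓
  (1,5): δ = 51.16°  ✓
  (1,6): δ = 123.90°  ·
  (2,3): δ = 106.55°  ·
  (2,4): δ = 60.74°  ✓
  (2,5): δ = 0.44°  ✓
  (2,6): δ = 73.19°  ✓
  (3,4): δ = 134.19°  ·
  (3,5): δ = 73.00°  ✓
  (3,6): δ = 0.26°  ✓
  (4,5): δ = 118.82°  ·
  (4,6): δ = 46.07°  ✓
  (5,6): δ = 107.26°  ·
antipodal pairs: 11

count = 11; pairs: (0,3), (0,4), (1,3), (1,4), (1,5), (2,4), (2,5), (2,6), (3,5), (3,6), (4,6)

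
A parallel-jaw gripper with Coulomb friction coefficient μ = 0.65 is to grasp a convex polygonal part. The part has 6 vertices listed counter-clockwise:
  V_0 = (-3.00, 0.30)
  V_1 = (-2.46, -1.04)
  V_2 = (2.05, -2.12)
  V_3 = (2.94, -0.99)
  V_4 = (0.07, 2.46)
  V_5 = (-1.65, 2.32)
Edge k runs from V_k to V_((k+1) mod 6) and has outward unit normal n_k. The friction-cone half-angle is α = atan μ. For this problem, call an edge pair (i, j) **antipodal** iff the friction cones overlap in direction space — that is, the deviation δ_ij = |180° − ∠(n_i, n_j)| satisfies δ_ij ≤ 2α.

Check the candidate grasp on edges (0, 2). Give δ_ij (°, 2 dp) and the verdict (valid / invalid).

α = atan 0.65 = 33.02°;  2α = 66.05°
edge 0: e_0 = (+0.54, -1.34);  n_0 = (-0.9275, -0.3738)
edge 2: e_2 = (+0.89, +1.13);  n_2 = (+0.7856, -0.6187)
∠(n_0, n_2) = 119.83°
δ = |180° − 119.83°| = 60.17°
60.17° ≤ 2α = 66.05°  →  valid

δ = 60.17°, valid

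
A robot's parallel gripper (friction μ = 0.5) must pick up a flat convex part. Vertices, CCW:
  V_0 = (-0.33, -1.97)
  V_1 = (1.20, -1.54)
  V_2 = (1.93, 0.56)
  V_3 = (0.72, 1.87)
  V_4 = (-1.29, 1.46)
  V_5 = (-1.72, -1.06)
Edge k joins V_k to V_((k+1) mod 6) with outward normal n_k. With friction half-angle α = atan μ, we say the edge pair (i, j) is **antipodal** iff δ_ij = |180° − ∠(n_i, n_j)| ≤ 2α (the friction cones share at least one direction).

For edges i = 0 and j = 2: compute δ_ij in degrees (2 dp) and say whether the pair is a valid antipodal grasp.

α = atan 0.5 = 26.57°;  2α = 53.13°
edge 0: e_0 = (+1.53, +0.43);  n_0 = (+0.2706, -0.9627)
edge 2: e_2 = (-1.21, +1.31);  n_2 = (+0.7346, +0.6785)
∠(n_0, n_2) = 117.03°
δ = |180° − 117.03°| = 62.97°
62.97° > 2α = 53.13°  →  invalid

δ = 62.97°, invalid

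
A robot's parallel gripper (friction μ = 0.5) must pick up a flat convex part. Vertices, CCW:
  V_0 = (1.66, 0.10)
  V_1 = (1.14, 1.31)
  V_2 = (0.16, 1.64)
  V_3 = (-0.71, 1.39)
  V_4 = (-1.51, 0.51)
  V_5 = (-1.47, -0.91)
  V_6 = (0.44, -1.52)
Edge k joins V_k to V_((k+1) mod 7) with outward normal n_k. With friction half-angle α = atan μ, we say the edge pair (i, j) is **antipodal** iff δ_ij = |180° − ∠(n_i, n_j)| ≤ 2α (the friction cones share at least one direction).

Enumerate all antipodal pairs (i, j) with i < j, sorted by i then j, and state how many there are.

α = atan 0.5 = 26.57°;  2α = 53.13°
n_0 = (+0.9188, +0.3948)
n_1 = (+0.3191, +0.9477)
n_2 = (-0.2762, +0.9611)
n_3 = (-0.7399, +0.6727)
n_4 = (-0.9996, -0.0282)
n_5 = (-0.3042, -0.9526)
n_6 = (+0.7988, -0.6016)
  (0,1): δ = 131.87°  ·
  (0,2): δ = 97.22°  ·
  (0,3): δ = 65.53°  ·
  (0,4): δ = 21.64°  ✓
  (0,5): δ = 49.03°  ✓
  (0,6): δ = 119.76°  ·
  (1,2): δ = 145.36°  ·
  (1,3): δ = 113.66°  ·
  (1,4): δ = 69.78°  ·
  (1,5): δ = 0.90°  ✓
  (1,6): δ = 71.63°  ·
  (2,3): δ = 148.31°  ·
  (2,4): δ = 104.42°  ·
  (2,5): δ = 33.74°  ✓
  (2,6): δ = 36.98°  ✓
  (3,4): δ = 136.11°  ·
  (3,5): δ = 65.44°  ·
  (3,6): δ = 5.29°  ✓
  (4,5): δ = 109.33°  ·
  (4,6): δ = 38.60°  ✓
  (5,6): δ = 109.27°  ·
antipodal pairs: 7

count = 7; pairs: (0,4), (0,5), (1,5), (2,5), (2,6), (3,6), (4,6)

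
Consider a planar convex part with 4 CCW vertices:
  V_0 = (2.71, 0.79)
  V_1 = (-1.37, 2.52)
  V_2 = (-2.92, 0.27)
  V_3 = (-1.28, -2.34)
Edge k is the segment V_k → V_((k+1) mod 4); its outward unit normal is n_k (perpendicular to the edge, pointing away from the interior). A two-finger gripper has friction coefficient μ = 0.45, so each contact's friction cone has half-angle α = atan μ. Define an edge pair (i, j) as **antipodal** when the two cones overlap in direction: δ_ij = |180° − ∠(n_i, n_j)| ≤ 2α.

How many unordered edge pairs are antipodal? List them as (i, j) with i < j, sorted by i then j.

count = 2; pairs: (0,2), (1,3)

α = atan 0.45 = 24.23°;  2α = 48.46°
n_0 = (+0.3904, +0.9207)
n_1 = (-0.8235, +0.5673)
n_2 = (-0.8467, -0.5320)
n_3 = (+0.6172, -0.7868)
  (0,1): δ = 101.58°  ·
  (0,2): δ = 34.88°  ✓
  (0,3): δ = 61.09°  ·
  (1,2): δ = 113.29°  ·
  (1,3): δ = 17.32°  ✓
  (2,3): δ = 84.03°  ·
antipodal pairs: 2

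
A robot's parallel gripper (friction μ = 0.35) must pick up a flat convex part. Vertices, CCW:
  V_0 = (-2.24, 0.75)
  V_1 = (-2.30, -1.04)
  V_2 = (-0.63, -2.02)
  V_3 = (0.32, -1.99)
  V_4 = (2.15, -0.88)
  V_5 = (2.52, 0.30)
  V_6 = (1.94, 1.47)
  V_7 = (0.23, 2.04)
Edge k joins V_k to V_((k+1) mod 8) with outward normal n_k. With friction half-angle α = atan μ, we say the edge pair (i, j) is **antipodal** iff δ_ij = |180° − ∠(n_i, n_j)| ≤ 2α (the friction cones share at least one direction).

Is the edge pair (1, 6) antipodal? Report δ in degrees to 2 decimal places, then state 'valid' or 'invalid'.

δ = 11.97°, valid

α = atan 0.35 = 19.29°;  2α = 38.58°
edge 1: e_1 = (+1.67, -0.98);  n_1 = (-0.5061, -0.8625)
edge 6: e_6 = (-1.71, +0.57);  n_6 = (+0.3162, +0.9487)
∠(n_1, n_6) = 168.03°
δ = |180° − 168.03°| = 11.97°
11.97° ≤ 2α = 38.58°  →  valid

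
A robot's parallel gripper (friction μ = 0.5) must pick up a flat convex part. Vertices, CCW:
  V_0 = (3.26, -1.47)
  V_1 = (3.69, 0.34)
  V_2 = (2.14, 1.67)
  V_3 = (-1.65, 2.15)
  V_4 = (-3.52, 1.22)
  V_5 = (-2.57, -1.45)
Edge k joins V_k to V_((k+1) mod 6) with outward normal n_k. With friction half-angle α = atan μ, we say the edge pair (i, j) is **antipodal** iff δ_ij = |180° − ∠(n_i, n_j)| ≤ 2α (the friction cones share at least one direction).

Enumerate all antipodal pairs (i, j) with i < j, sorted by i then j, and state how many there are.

α = atan 0.5 = 26.57°;  2α = 53.13°
n_0 = (+0.9729, -0.2311)
n_1 = (+0.6512, +0.7589)
n_2 = (+0.1256, +0.9921)
n_3 = (-0.4453, +0.8954)
n_4 = (-0.9421, -0.3352)
n_5 = (-0.0034, -1.0000)
  (0,1): δ = 117.27°  ·
  (0,2): δ = 83.85°  ·
  (0,3): δ = 50.19°  ✓
  (0,4): δ = 32.95°  ✓
  (0,5): δ = 103.17°  ·
  (1,2): δ = 146.59°  ·
  (1,3): δ = 112.93°  ·
  (1,4): δ = 29.78°  ✓
  (1,5): δ = 40.44°  ✓
  (2,3): δ = 146.34°  ·
  (2,4): δ = 63.20°  ·
  (2,5): δ = 7.02°  ✓
  (3,4): δ = 96.86°  ·
  (3,5): δ = 26.64°  ✓
  (4,5): δ = 109.78°  ·
antipodal pairs: 6

count = 6; pairs: (0,3), (0,4), (1,4), (1,5), (2,5), (3,5)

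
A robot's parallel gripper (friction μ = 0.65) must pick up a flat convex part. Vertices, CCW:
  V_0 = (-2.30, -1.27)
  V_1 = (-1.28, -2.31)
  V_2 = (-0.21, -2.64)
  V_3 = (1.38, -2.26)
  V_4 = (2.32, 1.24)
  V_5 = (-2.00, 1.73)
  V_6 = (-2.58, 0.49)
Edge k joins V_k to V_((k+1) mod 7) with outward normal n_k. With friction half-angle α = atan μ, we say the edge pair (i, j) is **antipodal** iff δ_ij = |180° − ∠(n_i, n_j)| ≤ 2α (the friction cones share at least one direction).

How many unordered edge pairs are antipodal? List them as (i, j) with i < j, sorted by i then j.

count = 7; pairs: (0,3), (0,4), (1,4), (2,4), (2,5), (3,5), (3,6)

α = atan 0.65 = 33.02°;  2α = 66.05°
n_0 = (-0.7139, -0.7002)
n_1 = (-0.2947, -0.9556)
n_2 = (+0.2324, -0.9726)
n_3 = (+0.9658, -0.2594)
n_4 = (+0.1127, +0.9936)
n_5 = (-0.9058, +0.4237)
n_6 = (-0.9876, -0.1571)
  (0,1): δ = 151.58°  ·
  (0,2): δ = 121.00°  ·
  (0,3): δ = 59.48°  ✓
  (0,4): δ = 39.09°  ✓
  (0,5): δ = 110.49°  ·
  (0,6): δ = 144.60°  ·
  (1,2): δ = 149.42°  ·
  (1,3): δ = 87.89°  ·
  (1,4): δ = 10.67°  ✓
  (1,5): δ = 82.07°  ·
  (1,6): δ = 116.18°  ·
  (2,3): δ = 118.47°  ·
  (2,4): δ = 19.91°  ✓
  (2,5): δ = 51.49°  ✓
  (2,6): δ = 85.60°  ·
  (3,4): δ = 81.44°  ·
  (3,5): δ = 10.03°  ✓
  (3,6): δ = 24.07°  ✓
  (4,5): δ = 108.60°  ·
  (4,6): δ = 74.49°  ·
  (5,6): δ = 145.89°  ·
antipodal pairs: 7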